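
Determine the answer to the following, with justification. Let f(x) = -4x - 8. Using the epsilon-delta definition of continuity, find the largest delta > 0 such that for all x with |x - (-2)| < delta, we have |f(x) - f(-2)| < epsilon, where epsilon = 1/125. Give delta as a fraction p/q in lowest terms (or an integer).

We compute f(-2) = -4*(-2) - 8 = 0.
|f(x) - f(-2)| = |-4x - 8 - (0)| = |-4(x - (-2))| = 4|x - (-2)|.
We need 4|x - (-2)| < 1/125, i.e. |x - (-2)| < 1/125 / 4 = 1/500.
So any delta <= 1/500 works. Conversely, if delta > 1/500, then x = -2 + 1/500 satisfies |x - (-2)| = 1/500 < delta but |f(x) - f(-2)| = 4 * 1/500 = 1/125, which is not < 1/125; so no larger delta works.
Hence the largest such delta is 1/500.

1/500


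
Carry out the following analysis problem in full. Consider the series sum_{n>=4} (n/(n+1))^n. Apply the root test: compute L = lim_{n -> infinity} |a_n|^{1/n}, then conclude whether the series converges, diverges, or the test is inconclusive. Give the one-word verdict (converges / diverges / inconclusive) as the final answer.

Let a_n denote the general term. Form |a_n|^(1/n) and simplify:
|a_n|^(1/n) = n/(n + 1)
Take the limit as n -> infinity: L = 1.
Since L = 1, the root test is inconclusive. (In fact a_n = (n/(n+1))^n -> e^(-1) != 0, so the nth-term test shows divergence; but the root test itself gives no conclusion.)

inconclusive


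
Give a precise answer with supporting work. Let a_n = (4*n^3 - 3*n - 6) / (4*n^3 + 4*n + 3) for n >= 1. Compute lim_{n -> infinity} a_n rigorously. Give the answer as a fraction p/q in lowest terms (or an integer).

Divide numerator and denominator by n^3, the highest power:
numerator / n^3 = 4 - 3/n^2 - 6/n^3
denominator / n^3 = 4 + 4/n^2 + 3/n^3
As n -> infinity, all terms of the form c/n^k (k >= 1) tend to 0.
So numerator / n^3 -> 4 and denominator / n^3 -> 4.
Therefore lim a_n = 1.

1


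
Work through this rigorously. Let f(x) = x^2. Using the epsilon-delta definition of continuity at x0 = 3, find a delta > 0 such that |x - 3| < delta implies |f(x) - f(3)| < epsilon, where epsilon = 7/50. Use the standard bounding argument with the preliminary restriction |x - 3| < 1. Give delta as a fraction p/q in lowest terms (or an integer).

Factor: |x^2 - (3)^2| = |x - 3| * |x + 3|.
Impose |x - 3| < 1 first. Then |x + 3| = |(x - 3) + 2*(3)| <= |x - 3| + 2*|3| < 1 + 6 = 7.
So |x^2 - (3)^2| < delta * 7.
We need delta * 7 <= 7/50, i.e. delta <= 7/50/7 = 1/50.
Since 1/50 < 1, this is tighter than 1; take delta = 1/50.
So delta = 1/50 works.

1/50


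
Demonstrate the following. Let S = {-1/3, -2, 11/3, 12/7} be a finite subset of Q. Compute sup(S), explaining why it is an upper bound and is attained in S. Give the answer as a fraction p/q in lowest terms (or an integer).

S is finite, so sup(S) = max(S).
Sorted decreasing:
11/3, 12/7, -1/3, -2
The extremum is 11/3.
For every x in S, x <= 11/3. And 11/3 is in S, so it is attained.
Therefore sup(S) = 11/3.

11/3


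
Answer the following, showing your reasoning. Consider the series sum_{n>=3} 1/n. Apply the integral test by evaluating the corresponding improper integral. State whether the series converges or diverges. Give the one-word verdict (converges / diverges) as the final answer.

Let f(x) = 1/x. Then f is positive, continuous, and decreasing on [3, infinity), so the integral test applies.
Compute the improper integral int_{3}^infinity f(x) dx:
  antiderivative F(x) = log(x).
  As x -> infinity, log(x) -> infinity.
  So int = infinity - log(3) = infinity. By the integral test, the series diverges.

diverges


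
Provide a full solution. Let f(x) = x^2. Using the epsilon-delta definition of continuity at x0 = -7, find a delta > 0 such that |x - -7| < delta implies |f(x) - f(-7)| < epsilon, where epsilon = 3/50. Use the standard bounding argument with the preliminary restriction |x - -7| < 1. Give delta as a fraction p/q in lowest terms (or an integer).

Factor: |x^2 - (-7)^2| = |x - -7| * |x + -7|.
Impose |x - -7| < 1 first. Then |x + -7| = |(x - -7) + 2*(-7)| <= |x - -7| + 2*|-7| < 1 + 14 = 15.
So |x^2 - (-7)^2| < delta * 15.
We need delta * 15 <= 3/50, i.e. delta <= 3/50/15 = 1/250.
Since 1/250 < 1, this is tighter than 1; take delta = 1/250.
So delta = 1/250 works.

1/250


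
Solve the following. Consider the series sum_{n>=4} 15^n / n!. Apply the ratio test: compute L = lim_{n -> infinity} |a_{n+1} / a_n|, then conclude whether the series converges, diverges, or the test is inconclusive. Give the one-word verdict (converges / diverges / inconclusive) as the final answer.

Let a_n denote the general term. Form the ratio a_{n+1}/a_n and simplify:
a_{n+1}/a_n = 15/(n + 1)
Take the limit as n -> infinity: L = 0.
Since L = 0 < 1, the ratio test implies the series converges.

converges


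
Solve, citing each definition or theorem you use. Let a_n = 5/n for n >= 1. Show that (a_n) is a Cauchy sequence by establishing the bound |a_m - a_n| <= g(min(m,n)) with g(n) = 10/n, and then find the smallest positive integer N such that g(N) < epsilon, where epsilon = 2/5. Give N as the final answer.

For any m, n >= 1, by the triangle inequality:
|a_m - a_n| = |5/m - 5/n| <= 5*1/m + 5*1/n <= 10/min(m,n).
So g(n) = 10/n bounds the Cauchy difference. Since g(n) -> 0, (a_n) is Cauchy.
Now solve g(N) < 2/5: 10/N < 2/5 <=> N > 10 / (2/5) = 25.
The smallest integer strictly greater than 25 is N = 26.
Check: g(26) = 10/26 = 5/13 < 2/5; g(25) = 2/5 >= 2/5. So N = 26.

26


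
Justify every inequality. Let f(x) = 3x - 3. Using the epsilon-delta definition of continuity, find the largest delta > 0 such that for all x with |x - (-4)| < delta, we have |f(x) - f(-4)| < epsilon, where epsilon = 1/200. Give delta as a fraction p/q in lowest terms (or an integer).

We compute f(-4) = 3*(-4) - 3 = -15.
|f(x) - f(-4)| = |3x - 3 - (-15)| = |3(x - (-4))| = 3|x - (-4)|.
We need 3|x - (-4)| < 1/200, i.e. |x - (-4)| < 1/200 / 3 = 1/600.
So any delta <= 1/600 works. Conversely, if delta > 1/600, then x = -4 + 1/600 satisfies |x - (-4)| = 1/600 < delta but |f(x) - f(-4)| = 3 * 1/600 = 1/200, which is not < 1/200; so no larger delta works.
Hence the largest such delta is 1/600.

1/600


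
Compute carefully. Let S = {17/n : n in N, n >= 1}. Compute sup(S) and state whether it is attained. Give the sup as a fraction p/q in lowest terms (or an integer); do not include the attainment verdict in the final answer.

Analysis:
- Values: 17, 17/2, 17/3, 17/4, ... strictly decreasing.
- The maximum is 17 (n=1); sup = 17 (attained).
- The set is bounded below by 0; 17/n -> 0 so 0 is the greatest lower bound.
- 0 is not in the set, so inf = 0 is not attained.
Conclusion: sup(S) = 17, attained in S.

17


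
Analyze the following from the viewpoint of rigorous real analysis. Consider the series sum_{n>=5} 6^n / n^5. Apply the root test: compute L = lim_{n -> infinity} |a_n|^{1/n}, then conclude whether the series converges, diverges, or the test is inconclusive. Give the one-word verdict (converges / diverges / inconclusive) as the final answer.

Let a_n denote the general term. Form |a_n|^(1/n) and simplify:
|a_n|^(1/n) = 6/n^(5/n)
Take the limit as n -> infinity: L = 6.
Since L = 6 > 1, the root test implies divergence.

diverges


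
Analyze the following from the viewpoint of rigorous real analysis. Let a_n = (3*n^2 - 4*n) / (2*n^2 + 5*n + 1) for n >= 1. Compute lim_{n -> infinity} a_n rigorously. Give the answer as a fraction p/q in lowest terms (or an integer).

Divide numerator and denominator by n^2, the highest power:
numerator / n^2 = 3 - 4/n
denominator / n^2 = 2 + 5/n + n^(-2)
As n -> infinity, all terms of the form c/n^k (k >= 1) tend to 0.
So numerator / n^2 -> 3 and denominator / n^2 -> 2.
Therefore lim a_n = 3/2.

3/2


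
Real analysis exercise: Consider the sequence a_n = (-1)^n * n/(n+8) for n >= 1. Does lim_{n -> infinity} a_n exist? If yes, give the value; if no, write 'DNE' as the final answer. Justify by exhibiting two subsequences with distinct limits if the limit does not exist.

Examine the behaviour of a_n along subsequences.
a_{2k} = 2k/(2k+8) -> 1. a_{2k+1} = -(2k+1)/(2k+9) -> -1.
Since these two subsequential limits are 1 and -1, distinct, the full sequence cannot converge (a convergent sequence has all subsequences tending to the same limit). So lim a_n does not exist.

DNE


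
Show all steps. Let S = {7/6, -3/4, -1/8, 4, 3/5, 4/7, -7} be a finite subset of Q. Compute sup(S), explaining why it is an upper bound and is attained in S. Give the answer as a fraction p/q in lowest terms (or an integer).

S is finite, so sup(S) = max(S).
Sorted decreasing:
4, 7/6, 3/5, 4/7, -1/8, -3/4, -7
The extremum is 4.
For every x in S, x <= 4. And 4 is in S, so it is attained.
Therefore sup(S) = 4.

4


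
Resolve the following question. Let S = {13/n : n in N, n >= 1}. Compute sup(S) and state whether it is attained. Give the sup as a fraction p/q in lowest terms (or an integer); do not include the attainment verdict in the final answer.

Analysis:
- Values: 13, 13/2, 13/3, 13/4, ... strictly decreasing.
- The maximum is 13 (n=1); sup = 13 (attained).
- The set is bounded below by 0; 13/n -> 0 so 0 is the greatest lower bound.
- 0 is not in the set, so inf = 0 is not attained.
Conclusion: sup(S) = 13, attained in S.

13


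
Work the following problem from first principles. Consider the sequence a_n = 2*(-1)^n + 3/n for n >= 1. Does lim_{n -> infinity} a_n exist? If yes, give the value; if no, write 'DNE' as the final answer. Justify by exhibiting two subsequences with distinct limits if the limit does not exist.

Examine the behaviour of a_n along subsequences.
a_{2k} = 2 + 3/(2k) -> 2. a_{2k+1} = -2 + 3/(2k+1) -> -2.
Since these two subsequential limits are 2 and -2, distinct, the full sequence cannot converge (a convergent sequence has all subsequences tending to the same limit). So lim a_n does not exist.

DNE


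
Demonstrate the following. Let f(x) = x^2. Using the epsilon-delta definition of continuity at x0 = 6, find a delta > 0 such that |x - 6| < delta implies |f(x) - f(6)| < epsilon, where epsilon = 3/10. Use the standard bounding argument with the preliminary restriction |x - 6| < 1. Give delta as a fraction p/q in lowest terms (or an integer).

Factor: |x^2 - (6)^2| = |x - 6| * |x + 6|.
Impose |x - 6| < 1 first. Then |x + 6| = |(x - 6) + 2*(6)| <= |x - 6| + 2*|6| < 1 + 12 = 13.
So |x^2 - (6)^2| < delta * 13.
We need delta * 13 <= 3/10, i.e. delta <= 3/10/13 = 3/130.
Since 3/130 < 1, this is tighter than 1; take delta = 3/130.
So delta = 3/130 works.

3/130


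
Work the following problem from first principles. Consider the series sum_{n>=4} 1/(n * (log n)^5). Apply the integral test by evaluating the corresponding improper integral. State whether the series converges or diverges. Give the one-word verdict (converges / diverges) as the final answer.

Let f(x) = 1/(x*log(x)^5). Then f is positive, continuous, and decreasing on [4, infinity), so the integral test applies.
Compute the improper integral int_{4}^infinity f(x) dx:
  antiderivative F(x) = -1/(4*log(x)^4).
  F(x) -> 0 as x -> infinity.  int = 0 - F(4) = 1/(4*log(4)^4) < infinity. By the integral test, the series converges.

converges


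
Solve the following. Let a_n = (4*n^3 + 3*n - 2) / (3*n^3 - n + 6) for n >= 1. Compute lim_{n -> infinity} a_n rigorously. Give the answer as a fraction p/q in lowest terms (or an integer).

Divide numerator and denominator by n^3, the highest power:
numerator / n^3 = 4 + 3/n^2 - 2/n^3
denominator / n^3 = 3 - 1/n^2 + 6/n^3
As n -> infinity, all terms of the form c/n^k (k >= 1) tend to 0.
So numerator / n^3 -> 4 and denominator / n^3 -> 3.
Therefore lim a_n = 4/3.

4/3


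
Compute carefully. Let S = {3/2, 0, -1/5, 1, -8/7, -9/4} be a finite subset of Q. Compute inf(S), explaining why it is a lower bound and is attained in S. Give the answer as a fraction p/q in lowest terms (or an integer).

S is finite, so inf(S) = min(S).
Sorted increasing:
-9/4, -8/7, -1/5, 0, 1, 3/2
The extremum is -9/4.
For every x in S, x >= -9/4. And -9/4 is in S, so it is attained.
Therefore inf(S) = -9/4.

-9/4


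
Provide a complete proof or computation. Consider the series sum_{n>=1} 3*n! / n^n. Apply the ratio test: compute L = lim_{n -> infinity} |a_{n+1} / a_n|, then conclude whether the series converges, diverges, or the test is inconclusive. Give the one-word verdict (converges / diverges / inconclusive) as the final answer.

Let a_n denote the general term. Form the ratio a_{n+1}/a_n and simplify:
a_{n+1}/a_n = (n/(n + 1))^n
Take the limit as n -> infinity: L = exp(-1).
Since L = exp(-1) < 1, the ratio test implies the series converges.

converges


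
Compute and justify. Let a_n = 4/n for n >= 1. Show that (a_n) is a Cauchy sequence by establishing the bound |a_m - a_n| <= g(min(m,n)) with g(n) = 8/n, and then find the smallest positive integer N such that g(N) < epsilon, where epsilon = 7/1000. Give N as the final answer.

For any m, n >= 1, by the triangle inequality:
|a_m - a_n| = |4/m - 4/n| <= 4*1/m + 4*1/n <= 8/min(m,n).
So g(n) = 8/n bounds the Cauchy difference. Since g(n) -> 0, (a_n) is Cauchy.
Now solve g(N) < 7/1000: 8/N < 7/1000 <=> N > 8 / (7/1000) = 8000/7.
The smallest integer strictly greater than 8000/7 is N = 1143.
Check: g(1143) = 8/1143 = 8/1143 < 7/1000; g(1142) = 4/571 >= 7/1000. So N = 1143.

1143


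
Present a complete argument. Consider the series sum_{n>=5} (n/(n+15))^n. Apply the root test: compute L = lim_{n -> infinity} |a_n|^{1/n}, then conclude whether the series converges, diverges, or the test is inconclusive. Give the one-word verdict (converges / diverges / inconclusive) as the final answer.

Let a_n denote the general term. Form |a_n|^(1/n) and simplify:
|a_n|^(1/n) = n/(n + 15)
Take the limit as n -> infinity: L = 1.
Since L = 1, the root test is inconclusive. (In fact a_n = (n/(n+15))^n -> e^(-15) != 0, so the nth-term test shows divergence; but the root test itself gives no conclusion.)

inconclusive


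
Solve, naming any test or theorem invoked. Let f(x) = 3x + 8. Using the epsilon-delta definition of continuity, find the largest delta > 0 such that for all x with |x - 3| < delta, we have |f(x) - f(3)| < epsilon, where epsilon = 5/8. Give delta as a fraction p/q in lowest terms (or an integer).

We compute f(3) = 3*(3) + 8 = 17.
|f(x) - f(3)| = |3x + 8 - (17)| = |3(x - 3)| = 3|x - 3|.
We need 3|x - 3| < 5/8, i.e. |x - 3| < 5/8 / 3 = 5/24.
So any delta <= 5/24 works. Conversely, if delta > 5/24, then x = 3 + 5/24 satisfies |x - 3| = 5/24 < delta but |f(x) - f(3)| = 3 * 5/24 = 5/8, which is not < 5/8; so no larger delta works.
Hence the largest such delta is 5/24.

5/24


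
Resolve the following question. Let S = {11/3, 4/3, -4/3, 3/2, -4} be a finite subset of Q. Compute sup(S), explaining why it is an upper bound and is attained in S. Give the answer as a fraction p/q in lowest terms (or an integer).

S is finite, so sup(S) = max(S).
Sorted decreasing:
11/3, 3/2, 4/3, -4/3, -4
The extremum is 11/3.
For every x in S, x <= 11/3. And 11/3 is in S, so it is attained.
Therefore sup(S) = 11/3.

11/3


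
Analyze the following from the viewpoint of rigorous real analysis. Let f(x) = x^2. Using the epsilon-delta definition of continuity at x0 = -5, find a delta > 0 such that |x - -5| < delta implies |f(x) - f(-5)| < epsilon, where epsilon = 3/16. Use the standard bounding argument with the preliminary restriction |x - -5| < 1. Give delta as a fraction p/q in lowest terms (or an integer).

Factor: |x^2 - (-5)^2| = |x - -5| * |x + -5|.
Impose |x - -5| < 1 first. Then |x + -5| = |(x - -5) + 2*(-5)| <= |x - -5| + 2*|-5| < 1 + 10 = 11.
So |x^2 - (-5)^2| < delta * 11.
We need delta * 11 <= 3/16, i.e. delta <= 3/16/11 = 3/176.
Since 3/176 < 1, this is tighter than 1; take delta = 3/176.
So delta = 3/176 works.

3/176


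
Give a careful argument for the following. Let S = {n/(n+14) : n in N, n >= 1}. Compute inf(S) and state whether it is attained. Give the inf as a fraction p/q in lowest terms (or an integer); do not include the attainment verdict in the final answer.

Analysis:
- Values: 1/15, 1/8, 3/17, 2/9, ... strictly increasing.
- Minimum is 1/15 (n=1); inf = 1/15 (attained).
- n/(n+14) = 1 - 14/(n+14) -> 1 from below as n -> infinity, and never equals 1.
- So sup = 1 (not attained).
Conclusion: inf(S) = 1/15, attained in S.

1/15


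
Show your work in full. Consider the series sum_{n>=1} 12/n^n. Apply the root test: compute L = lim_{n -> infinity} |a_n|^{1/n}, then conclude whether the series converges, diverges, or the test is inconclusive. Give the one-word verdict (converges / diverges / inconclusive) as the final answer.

Let a_n denote the general term. Form |a_n|^(1/n) and simplify:
|a_n|^(1/n) = 12^(1/n)/n
Take the limit as n -> infinity: L = 0.
Since L = 0 < 1, the root test implies convergence.

converges


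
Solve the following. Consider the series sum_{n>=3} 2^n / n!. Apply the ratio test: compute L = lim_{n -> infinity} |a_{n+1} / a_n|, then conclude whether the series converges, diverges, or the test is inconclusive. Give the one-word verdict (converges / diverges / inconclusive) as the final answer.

Let a_n denote the general term. Form the ratio a_{n+1}/a_n and simplify:
a_{n+1}/a_n = 2/(n + 1)
Take the limit as n -> infinity: L = 0.
Since L = 0 < 1, the ratio test implies the series converges.

converges


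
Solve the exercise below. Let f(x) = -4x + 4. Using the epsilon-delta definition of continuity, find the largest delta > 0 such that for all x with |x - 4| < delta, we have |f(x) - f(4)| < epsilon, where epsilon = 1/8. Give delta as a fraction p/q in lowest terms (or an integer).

We compute f(4) = -4*(4) + 4 = -12.
|f(x) - f(4)| = |-4x + 4 - (-12)| = |-4(x - 4)| = 4|x - 4|.
We need 4|x - 4| < 1/8, i.e. |x - 4| < 1/8 / 4 = 1/32.
So any delta <= 1/32 works. Conversely, if delta > 1/32, then x = 4 + 1/32 satisfies |x - 4| = 1/32 < delta but |f(x) - f(4)| = 4 * 1/32 = 1/8, which is not < 1/8; so no larger delta works.
Hence the largest such delta is 1/32.

1/32


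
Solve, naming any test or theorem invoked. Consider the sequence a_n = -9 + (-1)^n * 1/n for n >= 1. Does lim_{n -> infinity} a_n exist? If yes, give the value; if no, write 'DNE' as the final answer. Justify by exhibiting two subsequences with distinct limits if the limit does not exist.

Examine the behaviour of a_n along subsequences.
Even-n subsequence a_{2k} = -9 + 1/(2k) -> -9. Odd-n subsequence a_{2k+1} = -9 - 1/(2k+1) -> -9. Both tend to -9, which suggests the limit is -9; verify directly.
|a_n - (-9)| = |(-1)^n * 1/n| = 1/n for every n >= 1.
Given epsilon > 0, choose a positive integer N > 1/epsilon. Then for all n >= N, |a_n - (-9)| = 1/n <= 1/N < epsilon.
So by the definition of the limit, lim a_n exists and equals -9.

-9


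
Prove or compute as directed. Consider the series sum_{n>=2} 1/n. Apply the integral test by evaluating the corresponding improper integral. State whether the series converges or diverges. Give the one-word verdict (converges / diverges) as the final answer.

Let f(x) = 1/x. Then f is positive, continuous, and decreasing on [2, infinity), so the integral test applies.
Compute the improper integral int_{2}^infinity f(x) dx:
  antiderivative F(x) = log(x).
  As x -> infinity, log(x) -> infinity.
  So int = infinity - log(2) = infinity. By the integral test, the series diverges.

diverges


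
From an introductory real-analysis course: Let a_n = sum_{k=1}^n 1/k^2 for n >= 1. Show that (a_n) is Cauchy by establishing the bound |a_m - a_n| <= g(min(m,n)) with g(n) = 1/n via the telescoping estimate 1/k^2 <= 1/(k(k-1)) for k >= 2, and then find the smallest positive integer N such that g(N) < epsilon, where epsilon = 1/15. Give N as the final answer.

For m > n >= 1: |a_m - a_n| = sum_{k=n+1}^m 1/k^2.
Use 1/k^2 <= 1/(k(k-1)) = 1/(k-1) - 1/k for k >= 2:
sum_{k=n+1}^m 1/k^2 <= sum_{k=n+1}^m (1/(k-1) - 1/k) = 1/n - 1/m <= 1/n.
By symmetry the same bound holds with n,m swapped, so |a_m - a_n| <= 1/min(m,n) = g(min(m,n)). Since g(n) -> 0, (a_n) is Cauchy.
Now solve g(N) < 1/15: 1/N < 1/15 <=> N > 1/(1/15) = 15.
The smallest integer strictly greater than 15 is N = 16.
Check: g(16) = 1/16 < 1/15; g(15) = 1/15 >= 1/15. So N = 16.

16


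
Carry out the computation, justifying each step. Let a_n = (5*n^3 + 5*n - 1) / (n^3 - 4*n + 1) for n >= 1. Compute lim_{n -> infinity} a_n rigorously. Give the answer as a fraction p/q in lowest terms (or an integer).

Divide numerator and denominator by n^3, the highest power:
numerator / n^3 = 5 + 5/n^2 - 1/n^3
denominator / n^3 = 1 - 4/n^2 + n^(-3)
As n -> infinity, all terms of the form c/n^k (k >= 1) tend to 0.
So numerator / n^3 -> 5 and denominator / n^3 -> 1.
Therefore lim a_n = 5.

5


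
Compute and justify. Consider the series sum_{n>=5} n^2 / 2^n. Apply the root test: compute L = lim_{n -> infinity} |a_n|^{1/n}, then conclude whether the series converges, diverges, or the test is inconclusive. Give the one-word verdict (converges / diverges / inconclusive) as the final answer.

Let a_n denote the general term. Form |a_n|^(1/n) and simplify:
|a_n|^(1/n) = n^(2/n)/2
Take the limit as n -> infinity: L = 1/2.
Since L = 1/2 < 1, the root test implies convergence.

converges


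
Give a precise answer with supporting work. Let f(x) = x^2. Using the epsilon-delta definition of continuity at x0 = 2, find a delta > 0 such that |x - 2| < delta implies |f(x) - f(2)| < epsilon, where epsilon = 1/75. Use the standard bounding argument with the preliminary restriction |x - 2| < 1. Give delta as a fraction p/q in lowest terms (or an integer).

Factor: |x^2 - (2)^2| = |x - 2| * |x + 2|.
Impose |x - 2| < 1 first. Then |x + 2| = |(x - 2) + 2*(2)| <= |x - 2| + 2*|2| < 1 + 4 = 5.
So |x^2 - (2)^2| < delta * 5.
We need delta * 5 <= 1/75, i.e. delta <= 1/75/5 = 1/375.
Since 1/375 < 1, this is tighter than 1; take delta = 1/375.
So delta = 1/375 works.

1/375


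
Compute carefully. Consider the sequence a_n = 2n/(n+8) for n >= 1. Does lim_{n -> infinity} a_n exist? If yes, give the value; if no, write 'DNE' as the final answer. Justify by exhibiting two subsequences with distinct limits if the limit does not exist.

Examine the behaviour of a_n along subsequences.
Even-n subsequence a_{2k} = 2(2k)/(2k+8) -> 2. Odd-n subsequence a_{2k+1} = 2(2k+1)/(2k+9) -> 2. Both tend to 2, which suggests the limit is 2; verify directly.
|a_n - 2| = |2n - 2(n+8)| / (n+8) = 16/(n+8) < 16/n for every n >= 1.
Given epsilon > 0, choose a positive integer N > 16/epsilon. Then for all n >= N, |a_n - 2| < 16/n <= 16/N < epsilon.
So by the definition of the limit, lim a_n exists and equals 2.

2


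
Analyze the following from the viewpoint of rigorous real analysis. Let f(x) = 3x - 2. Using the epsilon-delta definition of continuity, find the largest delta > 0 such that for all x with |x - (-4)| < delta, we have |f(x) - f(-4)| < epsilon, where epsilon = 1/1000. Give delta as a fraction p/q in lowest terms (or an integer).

We compute f(-4) = 3*(-4) - 2 = -14.
|f(x) - f(-4)| = |3x - 2 - (-14)| = |3(x - (-4))| = 3|x - (-4)|.
We need 3|x - (-4)| < 1/1000, i.e. |x - (-4)| < 1/1000 / 3 = 1/3000.
So any delta <= 1/3000 works. Conversely, if delta > 1/3000, then x = -4 + 1/3000 satisfies |x - (-4)| = 1/3000 < delta but |f(x) - f(-4)| = 3 * 1/3000 = 1/1000, which is not < 1/1000; so no larger delta works.
Hence the largest such delta is 1/3000.

1/3000


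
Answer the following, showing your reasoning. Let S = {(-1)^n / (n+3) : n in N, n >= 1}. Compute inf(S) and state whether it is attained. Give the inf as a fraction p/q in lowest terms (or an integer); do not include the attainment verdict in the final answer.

Analysis:
- Values: -1/4, 1/5, -1/6, 1/7, -1/8, ...
- Positive terms (even n): 1/(2+3), 1/(4+3), ... decreasing -> max = 1/5 (n=2).
- Negative terms (odd n): -1/(1+3), -1/(3+3), ... increasing -> min = -1/4 (n=1).
- So sup = 1/5 (attained at n=2); inf = -1/4 (attained at n=1).
Conclusion: inf(S) = -1/4, attained in S.

-1/4


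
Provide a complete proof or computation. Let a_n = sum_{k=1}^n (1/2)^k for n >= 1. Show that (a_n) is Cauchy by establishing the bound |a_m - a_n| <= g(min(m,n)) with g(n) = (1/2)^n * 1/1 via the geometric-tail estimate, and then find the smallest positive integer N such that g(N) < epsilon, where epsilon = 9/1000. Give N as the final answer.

For m > n >= 1: |a_m - a_n| = sum_{k=n+1}^m (1/2)^k < sum_{k=n+1}^infinity (1/2)^k = (1/2)^(n+1) / (1 - 1/2) = (1/2)^n * (1/2) * (2/1) = (1/2)^n * 1/1.
So g(n) = (1/2)^n / 1. Since g(n) -> 0, (a_n) is Cauchy.
Now solve g(N) < 9/1000: (1/2)^N / 1 < 9/1000 <=> 2^N > 1 / (1 * 9/1000) = 1000/9.
Check powers of 2: 2^6 = 64 <= 1000/9, 2^7 = 128 > 1000/9.
So the smallest such N is 7. Check: g(7) = 1/(1 * 128) = 1/128 < 9/1000.

7


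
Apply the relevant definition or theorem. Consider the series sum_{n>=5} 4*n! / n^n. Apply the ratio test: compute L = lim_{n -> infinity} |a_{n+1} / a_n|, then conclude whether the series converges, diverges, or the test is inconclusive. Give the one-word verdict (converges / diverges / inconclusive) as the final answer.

Let a_n denote the general term. Form the ratio a_{n+1}/a_n and simplify:
a_{n+1}/a_n = (n/(n + 1))^n
Take the limit as n -> infinity: L = exp(-1).
Since L = exp(-1) < 1, the ratio test implies the series converges.

converges


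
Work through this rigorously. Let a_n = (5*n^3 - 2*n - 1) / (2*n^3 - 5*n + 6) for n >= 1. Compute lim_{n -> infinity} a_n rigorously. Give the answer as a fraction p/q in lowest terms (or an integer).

Divide numerator and denominator by n^3, the highest power:
numerator / n^3 = 5 - 2/n^2 - 1/n^3
denominator / n^3 = 2 - 5/n^2 + 6/n^3
As n -> infinity, all terms of the form c/n^k (k >= 1) tend to 0.
So numerator / n^3 -> 5 and denominator / n^3 -> 2.
Therefore lim a_n = 5/2.

5/2


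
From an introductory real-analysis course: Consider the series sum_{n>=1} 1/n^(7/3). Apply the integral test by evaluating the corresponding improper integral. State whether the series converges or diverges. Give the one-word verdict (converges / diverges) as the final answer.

Let f(x) = x^(-7/3). Then f is positive, continuous, and decreasing on [1, infinity), so the integral test applies.
Compute the improper integral int_{1}^infinity f(x) dx:
  antiderivative F(x) = -3/(4*x^(4/3)).
  As x -> infinity, F(x) -> 0 (since p = 7/3 > 1).
  So int = F(infinity) - F(1) = 0 - (-3/4) = 3/4.
  Finite, so by the integral test, the series converges.

converges


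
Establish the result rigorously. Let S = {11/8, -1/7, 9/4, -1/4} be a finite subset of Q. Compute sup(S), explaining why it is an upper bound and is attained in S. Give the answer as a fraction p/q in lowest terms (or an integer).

S is finite, so sup(S) = max(S).
Sorted decreasing:
9/4, 11/8, -1/7, -1/4
The extremum is 9/4.
For every x in S, x <= 9/4. And 9/4 is in S, so it is attained.
Therefore sup(S) = 9/4.

9/4


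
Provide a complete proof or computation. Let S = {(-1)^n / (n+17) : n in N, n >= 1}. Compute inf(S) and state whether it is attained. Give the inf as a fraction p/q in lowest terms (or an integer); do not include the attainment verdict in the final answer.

Analysis:
- Values: -1/18, 1/19, -1/20, 1/21, -1/22, ...
- Positive terms (even n): 1/(2+17), 1/(4+17), ... decreasing -> max = 1/19 (n=2).
- Negative terms (odd n): -1/(1+17), -1/(3+17), ... increasing -> min = -1/18 (n=1).
- So sup = 1/19 (attained at n=2); inf = -1/18 (attained at n=1).
Conclusion: inf(S) = -1/18, attained in S.

-1/18


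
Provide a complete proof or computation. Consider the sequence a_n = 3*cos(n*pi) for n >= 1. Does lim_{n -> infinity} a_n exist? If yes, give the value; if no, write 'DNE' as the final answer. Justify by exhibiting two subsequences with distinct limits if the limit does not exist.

Examine the behaviour of a_n along subsequences.
cos(n*pi) = (-1)^n, so a_n = 3*(-1)^n. a_{2k} = 3 -> 3. a_{2k+1} = -3 -> -3.
Since these two subsequential limits are 3 and -3, distinct, the full sequence cannot converge (a convergent sequence has all subsequences tending to the same limit). So lim a_n does not exist.

DNE


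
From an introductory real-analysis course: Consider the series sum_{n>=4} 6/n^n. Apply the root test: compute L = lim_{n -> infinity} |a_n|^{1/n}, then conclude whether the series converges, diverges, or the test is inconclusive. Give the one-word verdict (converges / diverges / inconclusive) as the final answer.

Let a_n denote the general term. Form |a_n|^(1/n) and simplify:
|a_n|^(1/n) = 6^(1/n)/n
Take the limit as n -> infinity: L = 0.
Since L = 0 < 1, the root test implies convergence.

converges


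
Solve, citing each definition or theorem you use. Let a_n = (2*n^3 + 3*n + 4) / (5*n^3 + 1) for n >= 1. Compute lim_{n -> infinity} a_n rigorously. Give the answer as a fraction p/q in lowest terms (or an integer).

Divide numerator and denominator by n^3, the highest power:
numerator / n^3 = 2 + 3/n^2 + 4/n^3
denominator / n^3 = 5 + n^(-3)
As n -> infinity, all terms of the form c/n^k (k >= 1) tend to 0.
So numerator / n^3 -> 2 and denominator / n^3 -> 5.
Therefore lim a_n = 2/5.

2/5


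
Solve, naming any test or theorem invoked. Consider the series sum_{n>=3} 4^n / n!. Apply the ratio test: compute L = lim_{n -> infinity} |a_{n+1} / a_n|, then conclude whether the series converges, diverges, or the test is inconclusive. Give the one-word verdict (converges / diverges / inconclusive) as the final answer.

Let a_n denote the general term. Form the ratio a_{n+1}/a_n and simplify:
a_{n+1}/a_n = 4/(n + 1)
Take the limit as n -> infinity: L = 0.
Since L = 0 < 1, the ratio test implies the series converges.

converges


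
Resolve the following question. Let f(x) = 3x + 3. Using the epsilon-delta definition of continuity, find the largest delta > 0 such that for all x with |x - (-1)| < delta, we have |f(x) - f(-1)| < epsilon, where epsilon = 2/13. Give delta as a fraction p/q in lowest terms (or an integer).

We compute f(-1) = 3*(-1) + 3 = 0.
|f(x) - f(-1)| = |3x + 3 - (0)| = |3(x - (-1))| = 3|x - (-1)|.
We need 3|x - (-1)| < 2/13, i.e. |x - (-1)| < 2/13 / 3 = 2/39.
So any delta <= 2/39 works. Conversely, if delta > 2/39, then x = -1 + 2/39 satisfies |x - (-1)| = 2/39 < delta but |f(x) - f(-1)| = 3 * 2/39 = 2/13, which is not < 2/13; so no larger delta works.
Hence the largest such delta is 2/39.

2/39


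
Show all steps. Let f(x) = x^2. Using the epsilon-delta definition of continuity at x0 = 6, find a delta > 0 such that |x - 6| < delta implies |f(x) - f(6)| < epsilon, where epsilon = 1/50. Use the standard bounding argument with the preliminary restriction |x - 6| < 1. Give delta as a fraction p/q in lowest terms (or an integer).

Factor: |x^2 - (6)^2| = |x - 6| * |x + 6|.
Impose |x - 6| < 1 first. Then |x + 6| = |(x - 6) + 2*(6)| <= |x - 6| + 2*|6| < 1 + 12 = 13.
So |x^2 - (6)^2| < delta * 13.
We need delta * 13 <= 1/50, i.e. delta <= 1/50/13 = 1/650.
Since 1/650 < 1, this is tighter than 1; take delta = 1/650.
So delta = 1/650 works.

1/650


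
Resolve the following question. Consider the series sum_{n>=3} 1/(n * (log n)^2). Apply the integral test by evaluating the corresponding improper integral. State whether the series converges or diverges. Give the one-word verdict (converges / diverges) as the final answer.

Let f(x) = 1/(x*log(x)^2). Then f is positive, continuous, and decreasing on [3, infinity), so the integral test applies.
Compute the improper integral int_{3}^infinity f(x) dx:
  antiderivative F(x) = -1/log(x).
  F(x) -> 0 as x -> infinity.  int = 0 - F(3) = 1/log(3) < infinity. By the integral test, the series converges.

converges


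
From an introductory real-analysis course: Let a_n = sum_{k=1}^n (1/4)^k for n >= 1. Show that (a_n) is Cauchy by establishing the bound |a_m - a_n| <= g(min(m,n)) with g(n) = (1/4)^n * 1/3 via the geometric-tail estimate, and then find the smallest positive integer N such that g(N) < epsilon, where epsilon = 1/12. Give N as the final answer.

For m > n >= 1: |a_m - a_n| = sum_{k=n+1}^m (1/4)^k < sum_{k=n+1}^infinity (1/4)^k = (1/4)^(n+1) / (1 - 1/4) = (1/4)^n * (1/4) * (4/3) = (1/4)^n * 1/3.
So g(n) = (1/4)^n / 3. Since g(n) -> 0, (a_n) is Cauchy.
Now solve g(N) < 1/12: (1/4)^N / 3 < 1/12 <=> 4^N > 1 / (3 * 1/12) = 4.
Check powers of 4: 4^1 = 4 <= 4, 4^2 = 16 > 4.
So the smallest such N is 2. Check: g(2) = 1/(3 * 16) = 1/48 < 1/12.

2


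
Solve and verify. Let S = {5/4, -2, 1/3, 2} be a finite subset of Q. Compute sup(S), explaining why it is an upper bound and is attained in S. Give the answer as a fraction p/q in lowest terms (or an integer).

S is finite, so sup(S) = max(S).
Sorted decreasing:
2, 5/4, 1/3, -2
The extremum is 2.
For every x in S, x <= 2. And 2 is in S, so it is attained.
Therefore sup(S) = 2.

2


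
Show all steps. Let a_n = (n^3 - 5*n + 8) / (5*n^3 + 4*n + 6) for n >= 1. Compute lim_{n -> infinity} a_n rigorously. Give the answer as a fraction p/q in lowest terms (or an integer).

Divide numerator and denominator by n^3, the highest power:
numerator / n^3 = 1 - 5/n^2 + 8/n^3
denominator / n^3 = 5 + 4/n^2 + 6/n^3
As n -> infinity, all terms of the form c/n^k (k >= 1) tend to 0.
So numerator / n^3 -> 1 and denominator / n^3 -> 5.
Therefore lim a_n = 1/5.

1/5


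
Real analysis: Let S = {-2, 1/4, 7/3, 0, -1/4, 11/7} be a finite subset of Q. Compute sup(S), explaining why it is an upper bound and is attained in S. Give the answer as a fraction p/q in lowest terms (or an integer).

S is finite, so sup(S) = max(S).
Sorted decreasing:
7/3, 11/7, 1/4, 0, -1/4, -2
The extremum is 7/3.
For every x in S, x <= 7/3. And 7/3 is in S, so it is attained.
Therefore sup(S) = 7/3.

7/3


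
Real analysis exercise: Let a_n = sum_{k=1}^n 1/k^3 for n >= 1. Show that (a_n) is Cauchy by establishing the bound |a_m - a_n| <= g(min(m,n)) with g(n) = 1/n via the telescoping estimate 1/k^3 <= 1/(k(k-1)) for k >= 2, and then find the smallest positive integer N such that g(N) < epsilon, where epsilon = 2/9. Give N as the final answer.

For m > n >= 1: |a_m - a_n| = sum_{k=n+1}^m 1/k^3.
Use 1/k^3 <= 1/(k(k-1)) = 1/(k-1) - 1/k for k >= 2 (which holds since k^3 >= k^2 >= k(k-1) for k >= 2):
sum_{k=n+1}^m 1/k^3 <= sum_{k=n+1}^m (1/(k-1) - 1/k) = 1/n - 1/m <= 1/n.
By symmetry the same bound holds with n,m swapped, so |a_m - a_n| <= 1/min(m,n) = g(min(m,n)). Since g(n) -> 0, (a_n) is Cauchy.
Now solve g(N) < 2/9: 1/N < 2/9 <=> N > 1/(2/9) = 9/2.
The smallest integer strictly greater than 9/2 is N = 5.
Check: g(5) = 1/5 < 2/9; g(4) = 1/4 >= 2/9. So N = 5.

5


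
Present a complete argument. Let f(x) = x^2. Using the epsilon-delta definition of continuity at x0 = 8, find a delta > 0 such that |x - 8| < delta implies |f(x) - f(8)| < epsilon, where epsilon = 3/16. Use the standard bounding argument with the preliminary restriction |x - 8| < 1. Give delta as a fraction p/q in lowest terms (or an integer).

Factor: |x^2 - (8)^2| = |x - 8| * |x + 8|.
Impose |x - 8| < 1 first. Then |x + 8| = |(x - 8) + 2*(8)| <= |x - 8| + 2*|8| < 1 + 16 = 17.
So |x^2 - (8)^2| < delta * 17.
We need delta * 17 <= 3/16, i.e. delta <= 3/16/17 = 3/272.
Since 3/272 < 1, this is tighter than 1; take delta = 3/272.
So delta = 3/272 works.

3/272


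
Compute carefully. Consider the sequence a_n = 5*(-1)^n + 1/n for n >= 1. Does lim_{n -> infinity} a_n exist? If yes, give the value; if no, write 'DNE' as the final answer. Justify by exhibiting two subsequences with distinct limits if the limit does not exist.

Examine the behaviour of a_n along subsequences.
a_{2k} = 5 + 1/(2k) -> 5. a_{2k+1} = -5 + 1/(2k+1) -> -5.
Since these two subsequential limits are 5 and -5, distinct, the full sequence cannot converge (a convergent sequence has all subsequences tending to the same limit). So lim a_n does not exist.

DNE


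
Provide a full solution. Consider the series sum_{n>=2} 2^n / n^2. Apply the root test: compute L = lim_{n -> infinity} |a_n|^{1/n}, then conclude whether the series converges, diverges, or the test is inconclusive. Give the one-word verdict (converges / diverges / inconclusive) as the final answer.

Let a_n denote the general term. Form |a_n|^(1/n) and simplify:
|a_n|^(1/n) = 2/n^(2/n)
Take the limit as n -> infinity: L = 2.
Since L = 2 > 1, the root test implies divergence.

diverges


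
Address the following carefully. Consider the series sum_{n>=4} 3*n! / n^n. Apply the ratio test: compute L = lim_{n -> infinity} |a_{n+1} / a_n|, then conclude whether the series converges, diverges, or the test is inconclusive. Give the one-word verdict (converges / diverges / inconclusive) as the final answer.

Let a_n denote the general term. Form the ratio a_{n+1}/a_n and simplify:
a_{n+1}/a_n = (n/(n + 1))^n
Take the limit as n -> infinity: L = exp(-1).
Since L = exp(-1) < 1, the ratio test implies the series converges.

converges


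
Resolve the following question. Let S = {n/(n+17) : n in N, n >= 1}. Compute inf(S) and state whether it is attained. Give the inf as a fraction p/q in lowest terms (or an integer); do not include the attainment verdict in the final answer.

Analysis:
- Values: 1/18, 2/19, 3/20, 4/21, ... strictly increasing.
- Minimum is 1/18 (n=1); inf = 1/18 (attained).
- n/(n+17) = 1 - 17/(n+17) -> 1 from below as n -> infinity, and never equals 1.
- So sup = 1 (not attained).
Conclusion: inf(S) = 1/18, attained in S.

1/18


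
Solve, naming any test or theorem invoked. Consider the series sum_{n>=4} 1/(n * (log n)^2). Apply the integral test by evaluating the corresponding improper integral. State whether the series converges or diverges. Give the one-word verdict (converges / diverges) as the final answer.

Let f(x) = 1/(x*log(x)^2). Then f is positive, continuous, and decreasing on [4, infinity), so the integral test applies.
Compute the improper integral int_{4}^infinity f(x) dx:
  antiderivative F(x) = -1/log(x).
  F(x) -> 0 as x -> infinity.  int = 0 - F(4) = 1/log(4) < infinity. By the integral test, the series converges.

converges


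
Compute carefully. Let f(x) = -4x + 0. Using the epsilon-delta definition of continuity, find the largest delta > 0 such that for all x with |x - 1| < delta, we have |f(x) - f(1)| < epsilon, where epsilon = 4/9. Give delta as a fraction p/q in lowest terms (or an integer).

We compute f(1) = -4*(1) + 0 = -4.
|f(x) - f(1)| = |-4x + 0 - (-4)| = |-4(x - 1)| = 4|x - 1|.
We need 4|x - 1| < 4/9, i.e. |x - 1| < 4/9 / 4 = 1/9.
So any delta <= 1/9 works. Conversely, if delta > 1/9, then x = 1 + 1/9 satisfies |x - 1| = 1/9 < delta but |f(x) - f(1)| = 4 * 1/9 = 4/9, which is not < 4/9; so no larger delta works.
Hence the largest such delta is 1/9.

1/9


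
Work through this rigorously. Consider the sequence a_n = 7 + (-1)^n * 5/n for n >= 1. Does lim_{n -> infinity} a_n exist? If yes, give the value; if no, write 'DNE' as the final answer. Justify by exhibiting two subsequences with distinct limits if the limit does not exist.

Examine the behaviour of a_n along subsequences.
Even-n subsequence a_{2k} = 7 + 5/(2k) -> 7. Odd-n subsequence a_{2k+1} = 7 - 5/(2k+1) -> 7. Both tend to 7, which suggests the limit is 7; verify directly.
|a_n - 7| = |(-1)^n * 5/n| = 5/n for every n >= 1.
Given epsilon > 0, choose a positive integer N > 5/epsilon. Then for all n >= N, |a_n - 7| = 5/n <= 5/N < epsilon.
So by the definition of the limit, lim a_n exists and equals 7.

7


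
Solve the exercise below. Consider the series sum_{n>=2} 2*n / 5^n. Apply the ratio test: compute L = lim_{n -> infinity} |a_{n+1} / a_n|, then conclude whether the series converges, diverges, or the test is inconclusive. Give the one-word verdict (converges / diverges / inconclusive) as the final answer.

Let a_n denote the general term. Form the ratio a_{n+1}/a_n and simplify:
a_{n+1}/a_n = (n + 1)/(5*n)
Take the limit as n -> infinity: L = 1/5.
Since L = 1/5 < 1, the ratio test implies the series converges.

converges


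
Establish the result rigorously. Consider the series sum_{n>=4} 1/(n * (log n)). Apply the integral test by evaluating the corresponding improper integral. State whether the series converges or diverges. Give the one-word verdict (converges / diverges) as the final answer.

Let f(x) = 1/(x*log(x)). Then f is positive, continuous, and decreasing on [4, infinity), so the integral test applies.
Compute the improper integral int_{4}^infinity f(x) dx:
  antiderivative F(x) = log(log(x)).
  F(x) = log(log(x)) -> infinity as x -> infinity. The integral diverges, so by the integral test, the series diverges.

diverges
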